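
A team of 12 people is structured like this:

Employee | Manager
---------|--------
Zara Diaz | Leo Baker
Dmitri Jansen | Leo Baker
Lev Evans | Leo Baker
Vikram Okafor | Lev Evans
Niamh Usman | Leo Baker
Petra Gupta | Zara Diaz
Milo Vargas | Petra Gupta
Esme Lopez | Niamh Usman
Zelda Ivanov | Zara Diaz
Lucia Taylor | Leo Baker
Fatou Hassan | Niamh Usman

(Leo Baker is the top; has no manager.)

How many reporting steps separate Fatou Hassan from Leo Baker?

Chain from Fatou Hassan up to Leo Baker: Fatou Hassan → Niamh Usman → Leo Baker. That is 2 steps up, so Fatou Hassan is 2 levels below Leo Baker.

2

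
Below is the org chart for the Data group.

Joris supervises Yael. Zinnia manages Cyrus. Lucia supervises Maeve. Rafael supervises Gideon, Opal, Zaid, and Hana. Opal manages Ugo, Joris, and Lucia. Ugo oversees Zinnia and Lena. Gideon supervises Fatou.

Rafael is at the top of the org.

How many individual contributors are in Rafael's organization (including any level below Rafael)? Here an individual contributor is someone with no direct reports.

7

The people in Rafael's organization with no one reporting to them are Hana, Zaid, Maeve, Yael, Lena, Cyrus, Fatou. That is 7.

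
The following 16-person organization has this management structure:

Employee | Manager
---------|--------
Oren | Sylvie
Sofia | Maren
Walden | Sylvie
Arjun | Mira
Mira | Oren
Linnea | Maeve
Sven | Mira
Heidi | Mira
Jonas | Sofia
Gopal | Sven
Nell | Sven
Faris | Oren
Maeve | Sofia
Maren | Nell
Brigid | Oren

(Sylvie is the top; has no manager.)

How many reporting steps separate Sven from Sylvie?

Chain from Sven up to Sylvie: Sven → Mira → Oren → Sylvie. That is 3 steps up, so Sven is 3 levels below Sylvie.

3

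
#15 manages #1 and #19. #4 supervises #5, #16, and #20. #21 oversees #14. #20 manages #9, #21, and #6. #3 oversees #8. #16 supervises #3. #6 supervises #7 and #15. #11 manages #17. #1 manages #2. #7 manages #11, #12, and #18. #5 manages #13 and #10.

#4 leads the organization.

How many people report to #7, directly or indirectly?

4

#7 directly manages #11, #12, #18. Under #11: #17 (1). #12 has no reports. #18 has no reports. So #7's organization is 3 direct reports plus everyone under them: 2 + 1 + 1 = 4.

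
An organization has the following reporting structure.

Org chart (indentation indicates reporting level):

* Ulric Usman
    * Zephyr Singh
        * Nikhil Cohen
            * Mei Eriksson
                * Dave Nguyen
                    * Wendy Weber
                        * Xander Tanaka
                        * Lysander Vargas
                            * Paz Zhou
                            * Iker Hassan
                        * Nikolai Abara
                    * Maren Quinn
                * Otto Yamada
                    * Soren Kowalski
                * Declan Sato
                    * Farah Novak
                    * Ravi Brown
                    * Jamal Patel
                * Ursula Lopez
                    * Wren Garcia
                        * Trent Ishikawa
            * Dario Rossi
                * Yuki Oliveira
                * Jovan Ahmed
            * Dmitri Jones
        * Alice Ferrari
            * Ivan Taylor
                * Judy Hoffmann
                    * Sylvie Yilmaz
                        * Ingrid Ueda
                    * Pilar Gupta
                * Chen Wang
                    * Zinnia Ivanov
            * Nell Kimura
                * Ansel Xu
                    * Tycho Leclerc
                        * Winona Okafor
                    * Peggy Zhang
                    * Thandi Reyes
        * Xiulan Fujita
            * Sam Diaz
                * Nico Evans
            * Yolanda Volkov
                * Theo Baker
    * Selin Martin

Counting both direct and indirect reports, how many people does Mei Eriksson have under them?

17

Mei Eriksson directly manages Dave Nguyen, Otto Yamada, Declan Sato, Ursula Lopez. Under Dave Nguyen: Maren Quinn, Wendy Weber, Nikolai Abara, Lysander Vargas, Iker Hassan, Paz Zhou, Xander Tanaka (7). Under Otto Yamada: Soren Kowalski (1). Under Declan Sato: Jamal Patel, Ravi Brown, Farah Novak (3). Under Ursula Lopez: Wren Garcia, Trent Ishikawa (2). So Mei Eriksson's organization is 4 direct reports plus everyone under them: 8 + 2 + 4 + 3 = 17.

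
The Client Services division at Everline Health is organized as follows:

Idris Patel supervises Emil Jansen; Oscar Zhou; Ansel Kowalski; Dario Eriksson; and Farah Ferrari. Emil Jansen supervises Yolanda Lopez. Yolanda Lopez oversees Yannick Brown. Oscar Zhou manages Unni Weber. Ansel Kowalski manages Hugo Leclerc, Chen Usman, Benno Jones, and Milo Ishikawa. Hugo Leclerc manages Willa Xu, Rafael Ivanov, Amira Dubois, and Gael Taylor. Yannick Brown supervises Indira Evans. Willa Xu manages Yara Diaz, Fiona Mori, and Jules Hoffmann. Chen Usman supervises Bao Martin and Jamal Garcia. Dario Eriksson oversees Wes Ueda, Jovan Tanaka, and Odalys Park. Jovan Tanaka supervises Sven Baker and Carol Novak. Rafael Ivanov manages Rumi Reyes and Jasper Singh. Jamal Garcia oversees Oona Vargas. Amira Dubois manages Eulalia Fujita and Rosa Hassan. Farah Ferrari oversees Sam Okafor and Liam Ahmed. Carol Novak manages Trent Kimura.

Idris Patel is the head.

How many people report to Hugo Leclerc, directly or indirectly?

Hugo Leclerc directly manages Willa Xu, Rafael Ivanov, Amira Dubois, Gael Taylor. Under Willa Xu: Jules Hoffmann, Fiona Mori, Yara Diaz (3). Under Rafael Ivanov: Rumi Reyes, Jasper Singh (2). Under Amira Dubois: Rosa Hassan, Eulalia Fujita (2). Gael Taylor has no reports. So Hugo Leclerc's organization is 4 direct reports plus everyone under them: 4 + 3 + 3 + 1 = 11.

11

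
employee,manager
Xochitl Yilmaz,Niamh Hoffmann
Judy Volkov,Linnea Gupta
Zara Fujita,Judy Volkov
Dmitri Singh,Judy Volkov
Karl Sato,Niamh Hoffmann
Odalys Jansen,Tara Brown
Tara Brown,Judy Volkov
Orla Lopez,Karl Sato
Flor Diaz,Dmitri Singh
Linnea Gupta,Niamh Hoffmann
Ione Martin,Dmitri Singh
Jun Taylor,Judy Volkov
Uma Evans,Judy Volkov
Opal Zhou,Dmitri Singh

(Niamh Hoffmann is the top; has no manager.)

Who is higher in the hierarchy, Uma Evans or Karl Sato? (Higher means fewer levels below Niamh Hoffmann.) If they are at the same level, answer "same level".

Uma Evans is 3 levels below Niamh Hoffmann; Karl Sato is 1. Karl Sato is higher.

Karl Sato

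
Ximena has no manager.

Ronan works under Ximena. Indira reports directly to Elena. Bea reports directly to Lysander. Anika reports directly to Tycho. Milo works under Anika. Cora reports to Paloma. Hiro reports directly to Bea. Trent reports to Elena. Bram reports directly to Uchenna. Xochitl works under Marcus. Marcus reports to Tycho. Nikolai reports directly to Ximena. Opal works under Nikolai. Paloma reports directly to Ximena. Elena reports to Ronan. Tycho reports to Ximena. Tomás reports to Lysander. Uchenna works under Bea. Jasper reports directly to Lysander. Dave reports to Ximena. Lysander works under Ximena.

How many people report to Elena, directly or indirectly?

Elena directly manages Trent, Indira. Trent has no reports. Indira has no reports. So Elena's organization is 2 direct reports plus everyone under them: 1 + 1 = 2.

2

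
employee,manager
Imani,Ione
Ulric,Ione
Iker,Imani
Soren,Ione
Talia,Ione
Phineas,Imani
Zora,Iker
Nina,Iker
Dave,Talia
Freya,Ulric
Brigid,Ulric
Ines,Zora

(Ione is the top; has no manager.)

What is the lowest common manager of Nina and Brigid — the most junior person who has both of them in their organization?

Ione

Nina's chain of managers is Iker, Imani, Ione. Brigid's chain of managers is Ulric, Ione. The first manager that appears in both chains is Ione.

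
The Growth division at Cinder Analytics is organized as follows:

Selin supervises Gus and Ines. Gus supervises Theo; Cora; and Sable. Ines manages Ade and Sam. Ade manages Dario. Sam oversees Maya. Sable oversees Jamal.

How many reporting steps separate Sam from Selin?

Chain from Sam up to Selin: Sam → Ines → Selin. That is 2 steps up, so Sam is 2 levels below Selin.

2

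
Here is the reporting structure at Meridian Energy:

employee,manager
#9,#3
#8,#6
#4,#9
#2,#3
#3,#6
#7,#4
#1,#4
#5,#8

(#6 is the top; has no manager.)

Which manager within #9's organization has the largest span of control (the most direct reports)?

Direct-report counts within #9's organization: #9 has 1; #4 has 2. The largest is 2, held by #4.

#4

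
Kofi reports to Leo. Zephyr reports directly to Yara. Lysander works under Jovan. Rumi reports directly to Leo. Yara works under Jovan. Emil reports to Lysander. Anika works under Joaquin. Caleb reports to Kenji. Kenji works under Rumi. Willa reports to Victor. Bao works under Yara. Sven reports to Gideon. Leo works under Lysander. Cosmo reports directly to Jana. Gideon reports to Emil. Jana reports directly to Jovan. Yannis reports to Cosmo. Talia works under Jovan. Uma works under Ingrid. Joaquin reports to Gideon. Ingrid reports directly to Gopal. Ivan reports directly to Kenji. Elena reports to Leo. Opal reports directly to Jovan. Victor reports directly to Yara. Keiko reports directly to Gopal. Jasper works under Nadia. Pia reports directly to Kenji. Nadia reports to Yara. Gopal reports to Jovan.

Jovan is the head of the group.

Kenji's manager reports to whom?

Leo

Kenji reports to Rumi, and Rumi reports to Leo. So Kenji's skip-level manager is Leo.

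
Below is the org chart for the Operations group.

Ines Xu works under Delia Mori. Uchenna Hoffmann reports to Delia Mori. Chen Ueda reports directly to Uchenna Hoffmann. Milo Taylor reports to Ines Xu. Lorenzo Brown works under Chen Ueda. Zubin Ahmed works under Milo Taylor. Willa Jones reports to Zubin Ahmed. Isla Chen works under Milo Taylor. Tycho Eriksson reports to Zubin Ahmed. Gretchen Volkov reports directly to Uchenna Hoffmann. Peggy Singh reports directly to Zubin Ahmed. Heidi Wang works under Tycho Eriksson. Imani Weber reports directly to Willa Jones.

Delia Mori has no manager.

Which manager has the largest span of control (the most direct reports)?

Zubin Ahmed

Direct-report counts: Delia Mori has 2; Uchenna Hoffmann has 2; Chen Ueda has 1; Ines Xu has 1; Milo Taylor has 2; Zubin Ahmed has 3; Tycho Eriksson has 1; Willa Jones has 1. The largest is 3, held by Zubin Ahmed.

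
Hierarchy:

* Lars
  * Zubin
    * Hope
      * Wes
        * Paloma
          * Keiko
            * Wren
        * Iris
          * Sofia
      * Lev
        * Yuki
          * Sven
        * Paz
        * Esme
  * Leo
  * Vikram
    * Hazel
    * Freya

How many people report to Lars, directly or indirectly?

17

Lars directly manages Zubin, Leo, Vikram. Under Zubin: Hope, Lev, Esme, Paz, Yuki, Sven, Wes, Iris, Sofia, Paloma, Keiko, Wren (12). Leo has no reports. Under Vikram: Freya, Hazel (2). So Lars's organization is 3 direct reports plus everyone under them: 13 + 1 + 3 = 17.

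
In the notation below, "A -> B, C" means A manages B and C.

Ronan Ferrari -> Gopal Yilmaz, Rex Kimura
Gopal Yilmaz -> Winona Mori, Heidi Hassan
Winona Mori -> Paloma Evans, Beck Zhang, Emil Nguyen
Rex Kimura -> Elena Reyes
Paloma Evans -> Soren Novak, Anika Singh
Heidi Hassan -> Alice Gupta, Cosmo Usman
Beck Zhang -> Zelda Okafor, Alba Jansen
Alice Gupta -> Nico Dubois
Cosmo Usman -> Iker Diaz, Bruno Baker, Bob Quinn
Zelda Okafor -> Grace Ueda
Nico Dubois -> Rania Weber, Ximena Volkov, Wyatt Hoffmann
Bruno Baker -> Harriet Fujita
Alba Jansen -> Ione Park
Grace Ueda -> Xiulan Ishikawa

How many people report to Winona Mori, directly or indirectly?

Winona Mori directly manages Paloma Evans, Beck Zhang, Emil Nguyen. Under Paloma Evans: Anika Singh, Soren Novak (2). Under Beck Zhang: Alba Jansen, Ione Park, Zelda Okafor, Grace Ueda, Xiulan Ishikawa (5). Emil Nguyen has no reports. So Winona Mori's organization is 3 direct reports plus everyone under them: 3 + 6 + 1 = 10.

10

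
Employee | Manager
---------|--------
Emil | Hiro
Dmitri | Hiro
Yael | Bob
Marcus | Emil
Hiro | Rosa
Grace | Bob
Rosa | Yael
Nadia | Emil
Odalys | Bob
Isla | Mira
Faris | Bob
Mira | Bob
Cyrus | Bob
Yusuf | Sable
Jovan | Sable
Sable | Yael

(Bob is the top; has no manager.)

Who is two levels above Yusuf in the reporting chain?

Yusuf reports to Sable, and Sable reports to Yael. So Yusuf's skip-level manager is Yael.

Yael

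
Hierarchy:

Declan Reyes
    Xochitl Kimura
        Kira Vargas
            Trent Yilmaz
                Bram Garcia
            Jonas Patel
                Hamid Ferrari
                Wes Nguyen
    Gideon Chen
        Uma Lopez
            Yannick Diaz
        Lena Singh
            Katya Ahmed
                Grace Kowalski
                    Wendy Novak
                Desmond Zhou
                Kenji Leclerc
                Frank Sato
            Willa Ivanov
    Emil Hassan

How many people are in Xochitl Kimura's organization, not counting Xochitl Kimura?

Xochitl Kimura directly manages Kira Vargas. Under Kira Vargas: Jonas Patel, Wes Nguyen, Hamid Ferrari, Trent Yilmaz, Bram Garcia (5). That's 6 in total.

6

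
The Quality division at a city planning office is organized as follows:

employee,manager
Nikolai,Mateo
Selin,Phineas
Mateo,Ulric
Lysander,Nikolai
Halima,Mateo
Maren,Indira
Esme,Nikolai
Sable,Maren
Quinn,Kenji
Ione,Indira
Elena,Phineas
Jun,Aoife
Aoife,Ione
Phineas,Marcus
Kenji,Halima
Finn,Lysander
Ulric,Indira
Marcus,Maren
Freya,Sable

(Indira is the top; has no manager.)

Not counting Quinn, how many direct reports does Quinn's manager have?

0

Quinn reports to Kenji, and Kenji has no other direct reports. Quinn has 0 peers.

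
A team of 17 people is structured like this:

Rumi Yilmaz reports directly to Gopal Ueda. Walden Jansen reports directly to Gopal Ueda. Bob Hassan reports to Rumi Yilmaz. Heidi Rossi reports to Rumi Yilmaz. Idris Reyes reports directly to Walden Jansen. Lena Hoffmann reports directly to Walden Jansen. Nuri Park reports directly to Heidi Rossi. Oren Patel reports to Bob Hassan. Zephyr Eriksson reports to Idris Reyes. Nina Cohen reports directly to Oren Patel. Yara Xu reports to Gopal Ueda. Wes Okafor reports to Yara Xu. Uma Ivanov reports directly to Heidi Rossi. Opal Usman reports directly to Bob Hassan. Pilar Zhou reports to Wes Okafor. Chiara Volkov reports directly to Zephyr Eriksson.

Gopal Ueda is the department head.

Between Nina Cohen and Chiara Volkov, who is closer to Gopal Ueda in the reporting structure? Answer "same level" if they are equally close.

Both Nina Cohen and Chiara Volkov are 4 levels below Gopal Ueda.

same level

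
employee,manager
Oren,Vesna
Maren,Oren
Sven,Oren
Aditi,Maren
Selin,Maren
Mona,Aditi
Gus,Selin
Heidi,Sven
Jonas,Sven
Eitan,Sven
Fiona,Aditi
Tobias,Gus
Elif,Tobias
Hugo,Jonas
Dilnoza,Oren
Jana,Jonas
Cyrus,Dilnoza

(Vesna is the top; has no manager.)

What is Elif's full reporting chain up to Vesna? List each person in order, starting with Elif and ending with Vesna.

Elif -> Tobias -> Gus -> Selin -> Maren -> Oren -> Vesna

Elif reports to Tobias. Tobias reports to Gus. Gus reports to Selin. Selin reports to Maren. Maren reports to Oren. Oren reports to Vesna. Vesna is at the top.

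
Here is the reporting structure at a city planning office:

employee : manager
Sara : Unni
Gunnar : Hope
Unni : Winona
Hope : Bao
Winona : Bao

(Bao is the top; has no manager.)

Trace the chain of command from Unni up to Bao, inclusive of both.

Unni reports to Winona. Winona reports to Bao. Bao is at the top.

Unni -> Winona -> Bao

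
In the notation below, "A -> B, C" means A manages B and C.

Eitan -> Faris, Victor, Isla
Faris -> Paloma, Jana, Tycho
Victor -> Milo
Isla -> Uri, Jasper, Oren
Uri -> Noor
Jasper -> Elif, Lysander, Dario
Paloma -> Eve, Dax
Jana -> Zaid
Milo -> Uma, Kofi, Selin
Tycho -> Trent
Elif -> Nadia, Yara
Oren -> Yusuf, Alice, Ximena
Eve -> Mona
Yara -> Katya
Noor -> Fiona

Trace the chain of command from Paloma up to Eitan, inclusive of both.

Paloma reports to Faris. Faris reports to Eitan. Eitan is at the top.

Paloma -> Faris -> Eitan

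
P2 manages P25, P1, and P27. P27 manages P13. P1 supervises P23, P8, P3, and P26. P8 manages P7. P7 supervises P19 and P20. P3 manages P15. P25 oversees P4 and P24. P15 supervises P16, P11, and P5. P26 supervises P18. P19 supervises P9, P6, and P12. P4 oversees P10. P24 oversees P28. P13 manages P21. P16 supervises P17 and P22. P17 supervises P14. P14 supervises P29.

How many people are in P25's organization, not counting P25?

4

P25 directly manages P4, P24. Under P4: P10 (1). Under P24: P28 (1). So P25's organization is 2 direct reports plus everyone under them: 2 + 2 = 4.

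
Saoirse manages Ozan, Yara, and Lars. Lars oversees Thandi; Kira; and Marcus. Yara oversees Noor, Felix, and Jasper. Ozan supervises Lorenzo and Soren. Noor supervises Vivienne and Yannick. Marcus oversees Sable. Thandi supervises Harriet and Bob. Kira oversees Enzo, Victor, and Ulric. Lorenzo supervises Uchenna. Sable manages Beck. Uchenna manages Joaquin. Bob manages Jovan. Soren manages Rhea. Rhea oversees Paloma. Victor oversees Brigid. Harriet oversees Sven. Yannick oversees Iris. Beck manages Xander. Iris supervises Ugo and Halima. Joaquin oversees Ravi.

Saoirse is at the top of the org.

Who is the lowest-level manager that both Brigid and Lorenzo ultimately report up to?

Brigid's chain of managers is Victor, Kira, Lars, Saoirse. Lorenzo's chain of managers is Ozan, Saoirse. The first manager that appears in both chains is Saoirse.

Saoirse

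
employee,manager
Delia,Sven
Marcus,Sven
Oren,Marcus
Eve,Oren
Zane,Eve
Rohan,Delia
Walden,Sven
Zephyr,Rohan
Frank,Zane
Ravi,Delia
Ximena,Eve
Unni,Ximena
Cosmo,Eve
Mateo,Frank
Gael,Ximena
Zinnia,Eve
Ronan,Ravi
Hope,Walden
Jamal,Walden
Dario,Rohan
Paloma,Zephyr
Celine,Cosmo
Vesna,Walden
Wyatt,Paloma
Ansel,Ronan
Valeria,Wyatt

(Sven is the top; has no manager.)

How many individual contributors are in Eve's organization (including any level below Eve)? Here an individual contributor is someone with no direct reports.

5

The people in Eve's organization with no one reporting to them are Zinnia, Celine, Gael, Unni, Mateo. That is 5.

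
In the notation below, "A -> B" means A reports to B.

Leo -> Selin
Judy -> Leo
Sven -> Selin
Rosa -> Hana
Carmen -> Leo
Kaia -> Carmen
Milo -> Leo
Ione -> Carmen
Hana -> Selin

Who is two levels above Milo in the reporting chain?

Selin

Milo reports to Leo, and Leo reports to Selin. So Milo's skip-level manager is Selin.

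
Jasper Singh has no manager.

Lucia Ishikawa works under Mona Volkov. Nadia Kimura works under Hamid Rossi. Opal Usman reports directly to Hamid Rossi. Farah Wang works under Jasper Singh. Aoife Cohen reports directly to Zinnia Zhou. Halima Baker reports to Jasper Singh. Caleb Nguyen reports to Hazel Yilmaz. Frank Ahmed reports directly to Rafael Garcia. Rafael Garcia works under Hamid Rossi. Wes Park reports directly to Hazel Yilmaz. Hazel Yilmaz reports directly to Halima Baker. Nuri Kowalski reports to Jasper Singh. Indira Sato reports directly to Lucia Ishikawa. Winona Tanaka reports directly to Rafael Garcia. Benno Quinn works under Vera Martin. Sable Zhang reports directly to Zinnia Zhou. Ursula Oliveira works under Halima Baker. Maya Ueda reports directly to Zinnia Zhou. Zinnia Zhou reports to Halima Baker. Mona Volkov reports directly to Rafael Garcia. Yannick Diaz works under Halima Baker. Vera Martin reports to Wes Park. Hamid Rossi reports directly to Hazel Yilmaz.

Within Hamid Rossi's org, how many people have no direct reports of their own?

The people in Hamid Rossi's organization with no one reporting to them are Opal Usman, Nadia Kimura, Frank Ahmed, Winona Tanaka, Indira Sato. That is 5.

5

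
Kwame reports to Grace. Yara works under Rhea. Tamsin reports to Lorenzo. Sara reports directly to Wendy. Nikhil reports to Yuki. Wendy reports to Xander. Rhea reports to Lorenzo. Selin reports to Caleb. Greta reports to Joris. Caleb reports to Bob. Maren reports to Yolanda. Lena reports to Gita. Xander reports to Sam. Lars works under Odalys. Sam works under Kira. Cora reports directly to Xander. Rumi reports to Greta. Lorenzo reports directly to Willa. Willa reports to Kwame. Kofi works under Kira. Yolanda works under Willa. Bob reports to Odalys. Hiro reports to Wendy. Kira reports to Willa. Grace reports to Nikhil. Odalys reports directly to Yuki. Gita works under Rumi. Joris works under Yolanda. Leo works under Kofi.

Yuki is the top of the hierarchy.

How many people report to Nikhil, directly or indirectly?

Nikhil directly manages Grace. Under Grace: Kwame, Willa, Lorenzo, Rhea, Yara, Tamsin, Yolanda, Maren, Joris, Greta, Rumi, Gita, Lena, Kira, Kofi, Leo, Sam, Xander, Wendy, Sara, Hiro, Cora (22). That's 23 in total.

23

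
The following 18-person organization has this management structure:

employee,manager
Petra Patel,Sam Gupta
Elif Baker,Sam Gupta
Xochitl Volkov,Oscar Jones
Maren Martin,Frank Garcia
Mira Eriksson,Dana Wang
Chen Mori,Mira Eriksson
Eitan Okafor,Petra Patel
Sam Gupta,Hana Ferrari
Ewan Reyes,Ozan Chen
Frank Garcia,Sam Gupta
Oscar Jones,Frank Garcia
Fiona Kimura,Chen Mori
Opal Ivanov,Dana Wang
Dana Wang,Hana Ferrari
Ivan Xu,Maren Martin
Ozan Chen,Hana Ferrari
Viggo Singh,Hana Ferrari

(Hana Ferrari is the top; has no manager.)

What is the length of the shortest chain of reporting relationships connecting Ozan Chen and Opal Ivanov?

3

Ozan Chen is 1 level below Hana Ferrari, and Opal Ivanov is 2 levels below Hana Ferrari (their lowest common manager). The shortest path runs up from Ozan Chen to Hana Ferrari and back down to Opal Ivanov: 1 + 2 = 3 links.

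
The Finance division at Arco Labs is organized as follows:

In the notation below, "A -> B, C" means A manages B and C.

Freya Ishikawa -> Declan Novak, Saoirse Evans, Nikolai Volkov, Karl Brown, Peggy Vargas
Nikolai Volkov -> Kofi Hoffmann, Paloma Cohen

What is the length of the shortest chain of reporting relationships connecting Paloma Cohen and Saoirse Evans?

3

Paloma Cohen is 2 levels below Freya Ishikawa, and Saoirse Evans is 1 level below Freya Ishikawa (their lowest common manager). The shortest path runs up from Paloma Cohen to Freya Ishikawa and back down to Saoirse Evans: 2 + 1 = 3 links.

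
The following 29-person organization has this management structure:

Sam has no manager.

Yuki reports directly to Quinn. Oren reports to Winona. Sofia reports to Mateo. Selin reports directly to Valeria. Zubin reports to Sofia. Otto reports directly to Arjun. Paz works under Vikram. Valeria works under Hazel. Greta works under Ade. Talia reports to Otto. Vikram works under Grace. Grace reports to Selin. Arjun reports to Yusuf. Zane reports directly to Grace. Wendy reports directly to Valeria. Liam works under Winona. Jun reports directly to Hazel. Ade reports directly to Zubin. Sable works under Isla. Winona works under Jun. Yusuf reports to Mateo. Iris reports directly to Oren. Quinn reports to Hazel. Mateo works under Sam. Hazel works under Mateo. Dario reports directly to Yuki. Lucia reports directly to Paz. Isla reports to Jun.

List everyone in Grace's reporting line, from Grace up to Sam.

Grace -> Selin -> Valeria -> Hazel -> Mateo -> Sam

Grace reports to Selin. Selin reports to Valeria. Valeria reports to Hazel. Hazel reports to Mateo. Mateo reports to Sam. Sam is at the top.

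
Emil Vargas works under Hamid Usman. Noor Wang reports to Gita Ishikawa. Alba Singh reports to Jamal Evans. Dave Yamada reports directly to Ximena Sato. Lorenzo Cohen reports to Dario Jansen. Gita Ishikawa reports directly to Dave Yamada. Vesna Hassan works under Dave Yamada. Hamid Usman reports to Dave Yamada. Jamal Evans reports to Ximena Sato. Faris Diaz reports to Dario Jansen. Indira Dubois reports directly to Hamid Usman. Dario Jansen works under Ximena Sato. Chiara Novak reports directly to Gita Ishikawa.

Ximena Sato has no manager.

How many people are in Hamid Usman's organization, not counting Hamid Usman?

Hamid Usman directly manages Indira Dubois, Emil Vargas. Indira Dubois has no reports. Emil Vargas has no reports. So Hamid Usman's organization is 2 direct reports plus everyone under them: 1 + 1 = 2.

2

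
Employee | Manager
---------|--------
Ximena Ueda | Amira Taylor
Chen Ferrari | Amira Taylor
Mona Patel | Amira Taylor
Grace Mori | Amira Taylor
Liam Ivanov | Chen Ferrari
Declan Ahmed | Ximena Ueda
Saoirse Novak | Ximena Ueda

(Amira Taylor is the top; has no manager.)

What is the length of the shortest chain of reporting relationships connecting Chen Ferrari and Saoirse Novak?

Chen Ferrari is 1 level below Amira Taylor, and Saoirse Novak is 2 levels below Amira Taylor (their lowest common manager). The shortest path runs up from Chen Ferrari to Amira Taylor and back down to Saoirse Novak: 1 + 2 = 3 links.

3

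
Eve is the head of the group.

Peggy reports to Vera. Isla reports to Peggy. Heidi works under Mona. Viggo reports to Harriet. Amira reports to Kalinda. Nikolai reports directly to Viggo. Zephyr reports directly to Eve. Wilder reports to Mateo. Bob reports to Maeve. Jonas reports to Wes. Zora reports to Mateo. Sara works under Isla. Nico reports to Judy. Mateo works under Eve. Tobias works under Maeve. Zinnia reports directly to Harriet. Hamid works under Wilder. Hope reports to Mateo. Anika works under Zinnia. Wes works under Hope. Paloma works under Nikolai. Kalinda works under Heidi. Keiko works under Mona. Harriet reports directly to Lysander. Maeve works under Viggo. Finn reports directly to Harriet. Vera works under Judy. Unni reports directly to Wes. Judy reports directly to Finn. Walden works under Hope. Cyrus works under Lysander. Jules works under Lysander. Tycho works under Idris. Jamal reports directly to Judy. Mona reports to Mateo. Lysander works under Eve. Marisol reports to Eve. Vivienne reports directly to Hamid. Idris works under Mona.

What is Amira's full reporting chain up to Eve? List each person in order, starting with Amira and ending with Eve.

Amira -> Kalinda -> Heidi -> Mona -> Mateo -> Eve

Amira reports to Kalinda. Kalinda reports to Heidi. Heidi reports to Mona. Mona reports to Mateo. Mateo reports to Eve. Eve is at the top.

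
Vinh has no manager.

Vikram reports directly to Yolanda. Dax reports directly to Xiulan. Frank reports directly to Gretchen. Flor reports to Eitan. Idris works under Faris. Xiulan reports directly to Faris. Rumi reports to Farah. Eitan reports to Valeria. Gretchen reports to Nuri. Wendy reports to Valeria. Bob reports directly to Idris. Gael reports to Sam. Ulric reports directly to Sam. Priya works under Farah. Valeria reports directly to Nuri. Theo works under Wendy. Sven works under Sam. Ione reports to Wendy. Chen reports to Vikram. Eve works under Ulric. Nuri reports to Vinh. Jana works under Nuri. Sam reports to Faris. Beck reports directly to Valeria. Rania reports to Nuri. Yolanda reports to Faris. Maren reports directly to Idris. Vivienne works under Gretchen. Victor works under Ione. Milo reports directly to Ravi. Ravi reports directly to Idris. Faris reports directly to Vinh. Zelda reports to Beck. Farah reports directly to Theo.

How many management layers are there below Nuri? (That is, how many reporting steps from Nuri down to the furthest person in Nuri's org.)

The longest chain under Nuri runs Nuri → Valeria → Wendy → Theo → Farah → Priya, which is 5 levels below Nuri.

5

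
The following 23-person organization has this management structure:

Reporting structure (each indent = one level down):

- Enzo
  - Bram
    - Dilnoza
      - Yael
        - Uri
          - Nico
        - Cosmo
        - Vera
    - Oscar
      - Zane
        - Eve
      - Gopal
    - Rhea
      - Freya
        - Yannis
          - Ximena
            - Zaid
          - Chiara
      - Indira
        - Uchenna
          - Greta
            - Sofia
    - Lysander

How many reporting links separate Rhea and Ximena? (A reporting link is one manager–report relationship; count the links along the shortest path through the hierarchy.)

Ximena is in Rhea's organization: the chain from Ximena up to Rhea is Ximena → Yannis → Freya → Rhea, which is 3 links.

3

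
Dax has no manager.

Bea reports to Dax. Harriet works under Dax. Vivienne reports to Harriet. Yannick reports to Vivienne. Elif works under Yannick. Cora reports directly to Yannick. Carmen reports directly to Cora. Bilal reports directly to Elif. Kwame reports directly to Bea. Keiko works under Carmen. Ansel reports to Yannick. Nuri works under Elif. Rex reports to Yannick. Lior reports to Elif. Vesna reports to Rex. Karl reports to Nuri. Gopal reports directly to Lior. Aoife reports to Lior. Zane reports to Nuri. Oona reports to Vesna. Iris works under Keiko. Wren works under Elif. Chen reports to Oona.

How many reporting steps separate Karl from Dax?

Chain from Karl up to Dax: Karl → Nuri → Elif → Yannick → Vivienne → Harriet → Dax. That is 6 steps up, so Karl is 6 levels below Dax.

6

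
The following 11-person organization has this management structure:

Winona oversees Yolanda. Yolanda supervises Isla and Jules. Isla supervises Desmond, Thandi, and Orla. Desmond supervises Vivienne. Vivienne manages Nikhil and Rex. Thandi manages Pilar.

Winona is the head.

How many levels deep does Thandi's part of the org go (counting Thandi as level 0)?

The longest chain under Thandi runs Thandi → Pilar, which is 1 level below Thandi.

1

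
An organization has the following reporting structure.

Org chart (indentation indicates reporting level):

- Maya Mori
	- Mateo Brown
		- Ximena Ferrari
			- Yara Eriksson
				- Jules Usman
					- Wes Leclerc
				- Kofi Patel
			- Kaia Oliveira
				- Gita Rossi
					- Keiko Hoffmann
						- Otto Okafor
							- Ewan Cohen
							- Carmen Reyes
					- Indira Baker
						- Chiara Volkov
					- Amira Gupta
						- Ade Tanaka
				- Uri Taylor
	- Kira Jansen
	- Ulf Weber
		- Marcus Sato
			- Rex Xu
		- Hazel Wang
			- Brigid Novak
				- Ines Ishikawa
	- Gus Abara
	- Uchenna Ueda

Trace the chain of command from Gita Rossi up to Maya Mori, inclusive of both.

Gita Rossi -> Kaia Oliveira -> Ximena Ferrari -> Mateo Brown -> Maya Mori

Gita Rossi reports to Kaia Oliveira. Kaia Oliveira reports to Ximena Ferrari. Ximena Ferrari reports to Mateo Brown. Mateo Brown reports to Maya Mori. Maya Mori is at the top.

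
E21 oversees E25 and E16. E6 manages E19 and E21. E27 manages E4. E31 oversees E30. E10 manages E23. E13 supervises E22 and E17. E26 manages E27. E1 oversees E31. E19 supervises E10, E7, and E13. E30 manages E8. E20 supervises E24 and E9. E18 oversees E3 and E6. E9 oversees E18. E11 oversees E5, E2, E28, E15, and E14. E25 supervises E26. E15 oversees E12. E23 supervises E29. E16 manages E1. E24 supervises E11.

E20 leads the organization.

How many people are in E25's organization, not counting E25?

3

E25 directly manages E26. Under E26: E27, E4 (2). That's 3 in total.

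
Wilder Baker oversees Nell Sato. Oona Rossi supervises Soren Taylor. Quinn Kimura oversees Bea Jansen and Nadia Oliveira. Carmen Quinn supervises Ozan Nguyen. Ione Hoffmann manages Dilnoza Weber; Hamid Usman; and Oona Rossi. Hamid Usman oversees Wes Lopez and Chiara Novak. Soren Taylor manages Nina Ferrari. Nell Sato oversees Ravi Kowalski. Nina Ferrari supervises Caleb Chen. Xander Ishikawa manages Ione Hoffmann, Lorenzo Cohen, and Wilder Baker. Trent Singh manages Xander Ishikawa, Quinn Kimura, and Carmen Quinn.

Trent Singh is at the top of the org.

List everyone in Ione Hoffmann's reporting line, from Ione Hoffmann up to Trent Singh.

Ione Hoffmann -> Xander Ishikawa -> Trent Singh

Ione Hoffmann reports to Xander Ishikawa. Xander Ishikawa reports to Trent Singh. Trent Singh is at the top.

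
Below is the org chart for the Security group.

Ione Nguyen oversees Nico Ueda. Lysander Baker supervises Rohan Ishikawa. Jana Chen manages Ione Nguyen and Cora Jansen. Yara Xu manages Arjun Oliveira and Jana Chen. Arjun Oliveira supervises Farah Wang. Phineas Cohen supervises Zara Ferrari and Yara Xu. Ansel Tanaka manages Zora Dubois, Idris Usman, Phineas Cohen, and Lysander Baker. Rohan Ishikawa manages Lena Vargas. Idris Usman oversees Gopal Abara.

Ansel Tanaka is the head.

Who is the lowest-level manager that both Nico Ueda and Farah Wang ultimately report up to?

Nico Ueda's chain of managers is Ione Nguyen, Jana Chen, Yara Xu, Phineas Cohen, Ansel Tanaka. Farah Wang's chain of managers is Arjun Oliveira, Yara Xu, Phineas Cohen, Ansel Tanaka. The first manager that appears in both chains is Yara Xu.

Yara Xu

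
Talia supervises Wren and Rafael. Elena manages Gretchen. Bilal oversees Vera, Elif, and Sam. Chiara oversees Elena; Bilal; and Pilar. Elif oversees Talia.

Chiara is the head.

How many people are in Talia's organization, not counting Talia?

2

Talia directly manages Wren, Rafael. Wren has no reports. Rafael has no reports. So Talia's organization is 2 direct reports plus everyone under them: 1 + 1 = 2.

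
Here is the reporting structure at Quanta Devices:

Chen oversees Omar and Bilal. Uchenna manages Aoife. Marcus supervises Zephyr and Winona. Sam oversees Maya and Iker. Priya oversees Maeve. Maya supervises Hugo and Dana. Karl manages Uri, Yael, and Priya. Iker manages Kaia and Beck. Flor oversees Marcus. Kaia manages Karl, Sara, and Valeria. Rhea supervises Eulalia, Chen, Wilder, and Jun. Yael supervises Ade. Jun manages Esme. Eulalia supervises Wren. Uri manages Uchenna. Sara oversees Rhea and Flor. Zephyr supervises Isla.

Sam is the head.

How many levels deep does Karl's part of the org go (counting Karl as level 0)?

3

The longest chain under Karl runs Karl → Uri → Uchenna → Aoife, which is 3 levels below Karl.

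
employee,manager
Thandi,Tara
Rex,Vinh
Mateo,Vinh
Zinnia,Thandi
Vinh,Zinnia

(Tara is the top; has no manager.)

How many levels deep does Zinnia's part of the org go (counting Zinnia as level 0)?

2

The longest chain under Zinnia runs Zinnia → Vinh → Mateo, which is 2 levels below Zinnia.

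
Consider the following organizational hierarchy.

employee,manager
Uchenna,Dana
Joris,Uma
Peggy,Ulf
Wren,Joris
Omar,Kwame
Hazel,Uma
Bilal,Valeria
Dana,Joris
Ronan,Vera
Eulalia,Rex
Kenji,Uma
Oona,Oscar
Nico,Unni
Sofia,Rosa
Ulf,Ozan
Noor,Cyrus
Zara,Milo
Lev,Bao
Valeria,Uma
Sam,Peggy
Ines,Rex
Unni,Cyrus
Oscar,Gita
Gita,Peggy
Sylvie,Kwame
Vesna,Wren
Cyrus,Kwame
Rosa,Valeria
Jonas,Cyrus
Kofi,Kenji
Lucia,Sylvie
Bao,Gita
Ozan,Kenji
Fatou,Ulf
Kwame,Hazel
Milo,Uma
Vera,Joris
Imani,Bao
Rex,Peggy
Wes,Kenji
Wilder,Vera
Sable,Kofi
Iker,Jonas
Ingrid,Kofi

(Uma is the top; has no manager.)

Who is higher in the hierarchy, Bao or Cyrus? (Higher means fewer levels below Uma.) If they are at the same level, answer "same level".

Bao is 6 levels below Uma; Cyrus is 3. Cyrus is higher.

Cyrus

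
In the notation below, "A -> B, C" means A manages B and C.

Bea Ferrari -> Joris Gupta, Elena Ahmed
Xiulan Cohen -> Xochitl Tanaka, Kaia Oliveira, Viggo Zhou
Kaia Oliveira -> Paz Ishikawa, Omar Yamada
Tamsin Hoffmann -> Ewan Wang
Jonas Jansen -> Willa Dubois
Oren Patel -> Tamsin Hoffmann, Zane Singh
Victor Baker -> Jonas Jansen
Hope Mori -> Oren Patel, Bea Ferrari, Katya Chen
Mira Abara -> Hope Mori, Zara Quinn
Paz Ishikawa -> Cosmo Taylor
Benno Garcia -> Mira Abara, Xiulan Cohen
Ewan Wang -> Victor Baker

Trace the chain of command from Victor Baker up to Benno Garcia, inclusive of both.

Victor Baker -> Ewan Wang -> Tamsin Hoffmann -> Oren Patel -> Hope Mori -> Mira Abara -> Benno Garcia

Victor Baker reports to Ewan Wang. Ewan Wang reports to Tamsin Hoffmann. Tamsin Hoffmann reports to Oren Patel. Oren Patel reports to Hope Mori. Hope Mori reports to Mira Abara. Mira Abara reports to Benno Garcia. Benno Garcia is at the top.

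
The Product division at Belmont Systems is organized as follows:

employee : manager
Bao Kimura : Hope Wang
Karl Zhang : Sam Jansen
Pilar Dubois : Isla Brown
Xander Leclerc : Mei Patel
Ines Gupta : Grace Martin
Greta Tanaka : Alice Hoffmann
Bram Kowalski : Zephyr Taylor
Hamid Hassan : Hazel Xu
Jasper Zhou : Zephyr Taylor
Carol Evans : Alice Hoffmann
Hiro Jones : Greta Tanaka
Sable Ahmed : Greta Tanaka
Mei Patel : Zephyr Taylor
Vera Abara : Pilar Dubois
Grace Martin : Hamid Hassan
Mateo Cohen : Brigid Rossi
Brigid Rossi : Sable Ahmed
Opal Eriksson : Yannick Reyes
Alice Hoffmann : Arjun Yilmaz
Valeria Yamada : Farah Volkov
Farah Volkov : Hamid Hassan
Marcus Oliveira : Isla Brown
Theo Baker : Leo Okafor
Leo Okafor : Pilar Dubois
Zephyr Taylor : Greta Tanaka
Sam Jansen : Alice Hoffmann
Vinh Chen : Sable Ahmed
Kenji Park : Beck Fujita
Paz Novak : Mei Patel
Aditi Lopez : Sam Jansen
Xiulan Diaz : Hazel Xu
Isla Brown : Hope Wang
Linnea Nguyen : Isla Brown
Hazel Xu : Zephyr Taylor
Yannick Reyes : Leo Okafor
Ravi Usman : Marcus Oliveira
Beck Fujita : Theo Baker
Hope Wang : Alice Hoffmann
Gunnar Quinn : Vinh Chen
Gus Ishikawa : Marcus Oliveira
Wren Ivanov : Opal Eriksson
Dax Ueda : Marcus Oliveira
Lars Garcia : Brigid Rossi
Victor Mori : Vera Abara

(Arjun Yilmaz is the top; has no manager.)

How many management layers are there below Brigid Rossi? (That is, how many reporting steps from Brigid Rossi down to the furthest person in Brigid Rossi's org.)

1

The longest chain under Brigid Rossi runs Brigid Rossi → Mateo Cohen, which is 1 level below Brigid Rossi.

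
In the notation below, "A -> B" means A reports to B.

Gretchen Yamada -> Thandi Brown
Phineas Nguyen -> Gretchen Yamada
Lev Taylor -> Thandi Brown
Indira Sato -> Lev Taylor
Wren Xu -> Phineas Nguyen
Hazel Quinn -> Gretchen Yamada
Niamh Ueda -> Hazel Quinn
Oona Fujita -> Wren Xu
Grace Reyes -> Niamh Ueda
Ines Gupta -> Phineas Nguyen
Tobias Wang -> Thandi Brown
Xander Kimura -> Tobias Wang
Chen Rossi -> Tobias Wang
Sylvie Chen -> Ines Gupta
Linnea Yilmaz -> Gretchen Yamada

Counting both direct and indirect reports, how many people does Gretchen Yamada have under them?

Gretchen Yamada directly manages Phineas Nguyen, Hazel Quinn, Linnea Yilmaz. Under Phineas Nguyen: Ines Gupta, Sylvie Chen, Wren Xu, Oona Fujita (4). Under Hazel Quinn: Niamh Ueda, Grace Reyes (2). Linnea Yilmaz has no reports. So Gretchen Yamada's organization is 3 direct reports plus everyone under them: 5 + 3 + 1 = 9.

9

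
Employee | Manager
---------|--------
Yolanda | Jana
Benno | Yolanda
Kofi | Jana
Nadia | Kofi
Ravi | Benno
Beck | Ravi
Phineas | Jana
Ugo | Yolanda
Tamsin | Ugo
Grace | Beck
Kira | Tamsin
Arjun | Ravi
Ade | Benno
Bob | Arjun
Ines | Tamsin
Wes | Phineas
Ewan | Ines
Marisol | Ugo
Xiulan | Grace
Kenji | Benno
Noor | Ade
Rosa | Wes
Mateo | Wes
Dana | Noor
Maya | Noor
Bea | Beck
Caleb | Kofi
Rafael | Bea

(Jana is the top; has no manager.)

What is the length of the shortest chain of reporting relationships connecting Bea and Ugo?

Bea is 4 levels below Yolanda, and Ugo is 1 level below Yolanda (their lowest common manager). The shortest path runs up from Bea to Yolanda and back down to Ugo: 4 + 1 = 5 links.

5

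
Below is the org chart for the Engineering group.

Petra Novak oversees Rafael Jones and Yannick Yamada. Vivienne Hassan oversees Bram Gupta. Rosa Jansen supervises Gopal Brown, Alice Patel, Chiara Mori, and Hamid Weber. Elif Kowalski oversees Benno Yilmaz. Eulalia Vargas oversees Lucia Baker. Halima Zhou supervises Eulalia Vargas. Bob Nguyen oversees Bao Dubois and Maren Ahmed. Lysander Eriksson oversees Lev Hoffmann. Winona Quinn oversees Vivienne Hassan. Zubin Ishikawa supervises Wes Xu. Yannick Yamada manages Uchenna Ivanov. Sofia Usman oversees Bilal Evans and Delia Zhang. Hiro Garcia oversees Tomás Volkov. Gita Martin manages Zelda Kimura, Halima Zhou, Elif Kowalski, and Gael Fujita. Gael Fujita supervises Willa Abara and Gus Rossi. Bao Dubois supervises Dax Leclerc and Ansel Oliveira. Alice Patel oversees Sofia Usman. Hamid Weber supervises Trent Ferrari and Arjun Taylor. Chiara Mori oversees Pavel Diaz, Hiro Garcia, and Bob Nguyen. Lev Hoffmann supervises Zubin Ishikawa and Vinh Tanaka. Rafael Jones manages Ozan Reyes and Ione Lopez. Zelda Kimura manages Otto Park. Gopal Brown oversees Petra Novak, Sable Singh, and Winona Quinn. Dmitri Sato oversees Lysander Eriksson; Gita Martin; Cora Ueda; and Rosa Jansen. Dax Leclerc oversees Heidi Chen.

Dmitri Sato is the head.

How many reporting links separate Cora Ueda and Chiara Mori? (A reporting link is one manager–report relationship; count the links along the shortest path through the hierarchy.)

Cora Ueda is 1 level below Dmitri Sato, and Chiara Mori is 2 levels below Dmitri Sato (their lowest common manager). The shortest path runs up from Cora Ueda to Dmitri Sato and back down to Chiara Mori: 1 + 2 = 3 links.

3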